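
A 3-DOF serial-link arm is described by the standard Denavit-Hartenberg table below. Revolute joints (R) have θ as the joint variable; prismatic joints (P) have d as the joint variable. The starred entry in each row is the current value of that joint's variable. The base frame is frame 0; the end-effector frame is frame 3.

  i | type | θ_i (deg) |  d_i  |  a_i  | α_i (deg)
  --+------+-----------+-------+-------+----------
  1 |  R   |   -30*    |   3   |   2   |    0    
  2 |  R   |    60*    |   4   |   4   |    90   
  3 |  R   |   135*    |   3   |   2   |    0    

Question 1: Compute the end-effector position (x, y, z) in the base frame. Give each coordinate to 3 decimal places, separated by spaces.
after link 1: o_1 = (1.7321, -1.0000, 3.0000)
after link 2: o_2 = (5.1962, 1.0000, 7.0000)
after link 3: o_3 = (5.4714, -2.3052, 8.4142)

5.471 -2.305 8.414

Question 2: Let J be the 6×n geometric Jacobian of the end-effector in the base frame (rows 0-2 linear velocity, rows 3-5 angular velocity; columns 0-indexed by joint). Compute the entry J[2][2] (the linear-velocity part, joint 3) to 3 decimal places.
axis z_2 = (0.5000,-0.8660,0.0000); lever o_n−o_2 = (0.2753,-3.3052,1.4142)
cross product → J_v[:, 2] = (-1.2247,-0.7071,-1.4142)
J_ω[:, 2] = z_2
entry J[2][2] = -1.4142

-1.414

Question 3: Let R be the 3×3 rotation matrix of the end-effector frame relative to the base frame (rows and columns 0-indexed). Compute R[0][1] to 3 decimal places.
-0.612

End-effector y-axis (col 1 of R) = (-0.6124,-0.3536,-0.7071)
R[0][1] = -0.6124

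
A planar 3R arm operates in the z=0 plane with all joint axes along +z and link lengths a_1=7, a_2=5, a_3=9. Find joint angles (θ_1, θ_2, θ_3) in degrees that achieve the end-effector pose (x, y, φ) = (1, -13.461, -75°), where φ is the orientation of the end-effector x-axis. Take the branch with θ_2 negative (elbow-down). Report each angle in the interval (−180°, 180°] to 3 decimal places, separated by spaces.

wrist centre = target − a_3·(cos φ, sin φ) = (-1.3294, -4.7677)
cos θ_2 = (24.4979−7²−5²)/(2·7·5) = -0.7072; θ_2 = -135.0054° (elbow-down)
β = atan2(-4.7677,-1.3294) = -105.5801°; ψ = atan2(-3.5352,3.4641) = -45.5817°
θ_1 = β − ψ = -59.9984°
θ_3 = φ − θ_1 − θ_2 = 120.0037° (wrapped to (-180°,180°])

-59.998 -135.005 120.004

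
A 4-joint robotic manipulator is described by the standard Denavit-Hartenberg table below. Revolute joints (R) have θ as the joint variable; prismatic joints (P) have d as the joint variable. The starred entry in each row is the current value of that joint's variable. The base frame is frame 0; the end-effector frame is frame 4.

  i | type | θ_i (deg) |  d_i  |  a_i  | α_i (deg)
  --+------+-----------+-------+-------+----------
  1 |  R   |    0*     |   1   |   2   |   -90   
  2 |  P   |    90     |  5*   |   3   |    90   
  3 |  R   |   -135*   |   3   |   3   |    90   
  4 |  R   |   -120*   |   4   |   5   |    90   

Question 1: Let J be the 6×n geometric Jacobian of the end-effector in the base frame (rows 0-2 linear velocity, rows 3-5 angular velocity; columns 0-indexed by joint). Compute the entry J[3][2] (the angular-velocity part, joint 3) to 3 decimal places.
axis z_2 = (1.0000,0.0000,0.0000); lever o_n−o_2 = (-1.3301,2.4749,3.1820)
cross product → J_v[:, 2] = (0.0000,-3.1820,2.4749)
J_ω[:, 2] = z_2
entry J[3][2] = 1.0000

1.000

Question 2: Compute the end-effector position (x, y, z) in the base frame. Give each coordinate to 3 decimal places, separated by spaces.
0.670 7.475 1.182

after link 1: o_1 = (2.0000, 0.0000, 1.0000)
after link 2: o_2 = (2.0000, 5.0000, -2.0000)
after link 3: o_3 = (5.0000, 2.8787, 0.1213)
after link 4: o_4 = (0.6699, 7.4749, 1.1820)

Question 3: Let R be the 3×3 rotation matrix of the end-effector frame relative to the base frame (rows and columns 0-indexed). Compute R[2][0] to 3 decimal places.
End-effector x-axis (col 0 of R) = (-0.8660,0.3536,-0.3536)
R[2][0] = -0.3536

-0.354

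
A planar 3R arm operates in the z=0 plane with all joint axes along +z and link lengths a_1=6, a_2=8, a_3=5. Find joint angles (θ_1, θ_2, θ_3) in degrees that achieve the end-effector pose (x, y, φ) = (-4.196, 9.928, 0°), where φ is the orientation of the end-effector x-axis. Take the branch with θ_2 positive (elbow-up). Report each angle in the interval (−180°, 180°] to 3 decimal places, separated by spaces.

wrist centre = target − a_3·(cos φ, sin φ) = (-9.1960, 9.9280)
cos θ_2 = (183.1316−6²−8²)/(2·6·8) = 0.8660; θ_2 = 30.0082° (elbow-up)
β = atan2(9.9280,-9.1960) = 132.8080°; ψ = atan2(4.0010,12.9276) = 17.1968°
θ_1 = β − ψ = 115.6112°
θ_3 = φ − θ_1 − θ_2 = -145.6193° (wrapped to (-180°,180°])

115.611 30.008 -145.619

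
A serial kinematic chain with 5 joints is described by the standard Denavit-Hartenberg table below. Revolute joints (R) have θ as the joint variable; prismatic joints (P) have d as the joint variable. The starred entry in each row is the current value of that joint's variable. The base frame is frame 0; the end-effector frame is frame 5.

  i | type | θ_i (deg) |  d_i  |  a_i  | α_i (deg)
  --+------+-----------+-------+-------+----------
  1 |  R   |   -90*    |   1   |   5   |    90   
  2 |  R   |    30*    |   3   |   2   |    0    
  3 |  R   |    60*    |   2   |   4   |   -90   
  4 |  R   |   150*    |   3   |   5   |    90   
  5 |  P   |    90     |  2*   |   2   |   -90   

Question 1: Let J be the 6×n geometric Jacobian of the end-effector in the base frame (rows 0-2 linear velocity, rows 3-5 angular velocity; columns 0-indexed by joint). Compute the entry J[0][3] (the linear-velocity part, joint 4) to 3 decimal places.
-3.330

axis z_3 = (-0.0000,1.0000,0.0000); lever o_n−o_3 = (4.2321,5.0000,-3.3301)
cross product → J_v[:, 3] = (-3.3301,0.0000,-4.2321)
J_ω[:, 3] = z_3
entry J[0][3] = -3.3301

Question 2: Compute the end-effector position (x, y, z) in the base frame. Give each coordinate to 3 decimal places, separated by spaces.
after link 1: o_1 = (0.0000, -5.0000, 1.0000)
after link 2: o_2 = (-3.0000, -6.7321, 2.0000)
after link 3: o_3 = (-5.0000, -6.7321, 6.0000)
after link 4: o_4 = (-2.5000, -3.7321, 1.6699)
after link 5: o_5 = (-0.7679, -1.7321, 2.6699)

-0.768 -1.732 2.670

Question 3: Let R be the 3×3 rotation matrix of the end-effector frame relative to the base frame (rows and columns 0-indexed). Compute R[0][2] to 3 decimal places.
End-effector z-axis (col 2 of R) = (-0.5000,-0.0000,0.8660)
R[0][2] = -0.5000

-0.500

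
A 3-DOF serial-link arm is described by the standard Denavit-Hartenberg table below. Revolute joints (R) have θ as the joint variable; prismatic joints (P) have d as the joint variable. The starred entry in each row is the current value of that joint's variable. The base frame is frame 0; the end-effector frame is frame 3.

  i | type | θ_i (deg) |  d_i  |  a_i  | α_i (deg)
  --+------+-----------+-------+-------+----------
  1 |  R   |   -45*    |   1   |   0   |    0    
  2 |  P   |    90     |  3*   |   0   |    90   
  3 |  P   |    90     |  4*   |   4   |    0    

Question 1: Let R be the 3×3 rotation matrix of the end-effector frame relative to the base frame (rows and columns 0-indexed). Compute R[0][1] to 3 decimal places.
End-effector y-axis (col 1 of R) = (-0.7071,-0.7071,0.0000)
R[0][1] = -0.7071

-0.707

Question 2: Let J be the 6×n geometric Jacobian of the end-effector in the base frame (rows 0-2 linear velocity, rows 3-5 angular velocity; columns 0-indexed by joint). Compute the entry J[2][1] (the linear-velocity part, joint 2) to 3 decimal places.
prismatic axis z_1 = (0.0000,0.0000,1.0000)
J_v[:, 1] = z_1; J_ω[:, 1] = (0,0,0)
entry J[2][1] = 1.0000

1.000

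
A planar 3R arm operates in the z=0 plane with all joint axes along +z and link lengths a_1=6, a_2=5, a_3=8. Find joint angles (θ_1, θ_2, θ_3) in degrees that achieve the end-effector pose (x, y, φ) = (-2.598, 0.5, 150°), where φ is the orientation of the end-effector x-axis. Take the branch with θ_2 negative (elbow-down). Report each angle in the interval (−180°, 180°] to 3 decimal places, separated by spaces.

12.104 -119.999 -102.104

wrist centre = target − a_3·(cos φ, sin φ) = (4.3302, -3.5000)
cos θ_2 = (31.0007−6²−5²)/(2·6·5) = -0.5000; θ_2 = -119.9993° (elbow-down)
β = atan2(-3.5000,4.3302) = -38.9478°; ψ = atan2(-4.3302,3.5001) = -51.0515°
θ_1 = β − ψ = 12.1037°
θ_3 = φ − θ_1 − θ_2 = -102.1044° (wrapped to (-180°,180°])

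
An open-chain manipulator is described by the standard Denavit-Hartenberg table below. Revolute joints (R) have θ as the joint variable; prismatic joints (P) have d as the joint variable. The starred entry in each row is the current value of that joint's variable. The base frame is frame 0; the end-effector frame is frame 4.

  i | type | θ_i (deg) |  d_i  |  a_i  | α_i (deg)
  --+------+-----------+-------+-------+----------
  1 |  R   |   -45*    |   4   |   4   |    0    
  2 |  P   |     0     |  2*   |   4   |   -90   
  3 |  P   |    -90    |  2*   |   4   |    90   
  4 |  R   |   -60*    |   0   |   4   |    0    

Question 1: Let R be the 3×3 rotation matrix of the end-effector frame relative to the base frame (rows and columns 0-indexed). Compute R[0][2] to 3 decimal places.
End-effector z-axis (col 2 of R) = (-0.7071,0.7071,0.0000)
R[0][2] = -0.7071

-0.707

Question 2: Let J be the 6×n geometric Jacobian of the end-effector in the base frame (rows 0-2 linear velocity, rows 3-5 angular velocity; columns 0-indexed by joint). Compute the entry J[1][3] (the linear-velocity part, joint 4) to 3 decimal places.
axis z_3 = (-0.7071,0.7071,0.0000); lever o_n−o_3 = (-2.4495,-2.4495,2.0000)
cross product → J_v[:, 3] = (1.4142,1.4142,3.4641)
J_ω[:, 3] = z_3
entry J[1][3] = 1.4142

1.414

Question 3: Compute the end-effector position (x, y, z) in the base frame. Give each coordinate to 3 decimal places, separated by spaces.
4.622 -6.692 12.000

after link 1: o_1 = (2.8284, -2.8284, 4.0000)
after link 2: o_2 = (5.6569, -5.6569, 6.0000)
after link 3: o_3 = (7.0711, -4.2426, 10.0000)
after link 4: o_4 = (4.6216, -6.6921, 12.0000)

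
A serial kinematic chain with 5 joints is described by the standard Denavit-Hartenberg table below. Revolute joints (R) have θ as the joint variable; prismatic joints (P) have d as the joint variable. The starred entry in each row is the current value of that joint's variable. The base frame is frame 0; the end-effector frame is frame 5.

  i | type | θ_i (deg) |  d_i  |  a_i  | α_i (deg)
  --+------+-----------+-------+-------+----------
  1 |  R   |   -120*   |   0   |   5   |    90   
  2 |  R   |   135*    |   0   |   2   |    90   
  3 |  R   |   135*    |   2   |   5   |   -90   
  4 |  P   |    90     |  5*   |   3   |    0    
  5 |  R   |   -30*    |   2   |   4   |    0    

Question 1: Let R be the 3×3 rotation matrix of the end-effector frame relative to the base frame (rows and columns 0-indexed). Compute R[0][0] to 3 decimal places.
-0.125

End-effector x-axis (col 0 of R) = (-0.1250,0.4906,-0.8624)
R[0][0] = -0.1250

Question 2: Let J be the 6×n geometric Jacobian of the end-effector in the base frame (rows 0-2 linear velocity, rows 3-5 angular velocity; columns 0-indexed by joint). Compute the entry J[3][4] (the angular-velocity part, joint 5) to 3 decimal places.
0.362

axis z_4 = (0.3624,-0.7866,-0.5000); lever o_n−o_4 = (0.2247,0.3893,-4.4495)
cross product → J_v[:, 4] = (3.6945,1.5000,0.3178)
J_ω[:, 4] = z_4
entry J[3][4] = 0.3624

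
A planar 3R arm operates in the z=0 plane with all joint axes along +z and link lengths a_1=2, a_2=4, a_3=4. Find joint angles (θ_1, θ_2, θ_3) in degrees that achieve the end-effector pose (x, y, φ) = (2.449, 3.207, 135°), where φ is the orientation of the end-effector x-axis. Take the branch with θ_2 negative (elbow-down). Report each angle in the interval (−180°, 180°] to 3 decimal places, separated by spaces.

45.013 -60.023 150.010

wrist centre = target − a_3·(cos φ, sin φ) = (5.2774, 0.3786)
cos θ_2 = (27.9946−2²−4²)/(2·2·4) = 0.4997; θ_2 = -60.0225° (elbow-down)
β = atan2(0.3786,5.2774) = 4.1030°; ψ = atan2(-3.4649,3.9986) = -40.9095°
θ_1 = β − ψ = 45.0125°
θ_3 = φ − θ_1 − θ_2 = 150.0100° (wrapped to (-180°,180°])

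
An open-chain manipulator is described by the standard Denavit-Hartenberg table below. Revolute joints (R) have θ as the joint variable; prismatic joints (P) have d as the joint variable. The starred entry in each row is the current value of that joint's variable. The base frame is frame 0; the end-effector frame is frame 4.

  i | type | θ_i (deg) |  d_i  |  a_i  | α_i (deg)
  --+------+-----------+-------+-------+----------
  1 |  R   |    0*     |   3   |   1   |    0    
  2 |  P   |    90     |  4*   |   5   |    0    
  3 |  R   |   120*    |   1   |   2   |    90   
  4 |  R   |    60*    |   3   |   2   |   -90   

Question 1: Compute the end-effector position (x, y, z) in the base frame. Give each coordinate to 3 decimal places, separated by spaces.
-3.098 6.098 9.732

after link 1: o_1 = (1.0000, 0.0000, 3.0000)
after link 2: o_2 = (1.0000, 5.0000, 7.0000)
after link 3: o_3 = (-0.7321, 4.0000, 8.0000)
after link 4: o_4 = (-3.0981, 6.0981, 9.7321)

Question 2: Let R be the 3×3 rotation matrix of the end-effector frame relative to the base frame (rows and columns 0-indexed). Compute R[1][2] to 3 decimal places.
0.433

End-effector z-axis (col 2 of R) = (0.7500,0.4330,0.5000)
R[1][2] = 0.4330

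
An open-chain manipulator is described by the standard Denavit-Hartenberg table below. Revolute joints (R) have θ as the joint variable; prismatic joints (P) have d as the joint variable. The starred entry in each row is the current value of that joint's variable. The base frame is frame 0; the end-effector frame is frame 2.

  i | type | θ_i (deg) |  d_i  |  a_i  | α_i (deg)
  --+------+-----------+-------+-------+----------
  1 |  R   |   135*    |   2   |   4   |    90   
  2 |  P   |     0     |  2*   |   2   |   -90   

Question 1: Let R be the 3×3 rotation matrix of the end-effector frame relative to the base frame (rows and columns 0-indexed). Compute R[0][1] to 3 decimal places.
-0.707

End-effector y-axis (col 1 of R) = (-0.7071,-0.7071,0.0000)
R[0][1] = -0.7071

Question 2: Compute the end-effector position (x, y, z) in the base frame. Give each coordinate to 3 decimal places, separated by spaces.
-2.828 5.657 2.000

after link 1: o_1 = (-2.8284, 2.8284, 2.0000)
after link 2: o_2 = (-2.8284, 5.6569, 2.0000)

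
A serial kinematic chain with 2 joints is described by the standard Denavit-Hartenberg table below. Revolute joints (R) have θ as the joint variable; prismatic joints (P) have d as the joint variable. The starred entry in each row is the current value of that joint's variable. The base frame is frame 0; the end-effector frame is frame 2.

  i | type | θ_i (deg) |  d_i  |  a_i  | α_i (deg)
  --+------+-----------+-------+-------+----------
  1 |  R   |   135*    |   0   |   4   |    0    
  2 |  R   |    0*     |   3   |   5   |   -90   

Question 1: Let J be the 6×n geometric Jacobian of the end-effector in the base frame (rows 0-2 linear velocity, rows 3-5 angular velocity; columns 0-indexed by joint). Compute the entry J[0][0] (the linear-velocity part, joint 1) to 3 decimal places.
-6.364

axis z_0 = ẑ; lever o_n−o_0 = (-6.3640,6.3640,3.0000)
cross product → J_v[:, 0] = (-6.3640,-6.3640,0.0000)
J_ω[:, 0] = z_0
entry J[0][0] = -6.3640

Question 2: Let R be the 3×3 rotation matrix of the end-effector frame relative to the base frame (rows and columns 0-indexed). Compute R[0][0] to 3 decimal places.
-0.707

End-effector x-axis (col 0 of R) = (-0.7071,0.7071,0.0000)
R[0][0] = -0.7071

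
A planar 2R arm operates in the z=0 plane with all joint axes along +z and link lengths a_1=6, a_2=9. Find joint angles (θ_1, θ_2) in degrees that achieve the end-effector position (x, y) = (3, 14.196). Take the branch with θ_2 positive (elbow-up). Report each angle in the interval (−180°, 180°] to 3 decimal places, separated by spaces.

cos θ_2 = (210.5264−6²−9²)/(2·6·9) = 0.8660; θ_2 = 30.0046° (elbow-up)
β = atan2(14.1960,3.0000) = 78.0674°; ψ = atan2(4.5006,13.7939) = 18.0703°
θ_1 = β − ψ = 59.9971°

59.997 30.005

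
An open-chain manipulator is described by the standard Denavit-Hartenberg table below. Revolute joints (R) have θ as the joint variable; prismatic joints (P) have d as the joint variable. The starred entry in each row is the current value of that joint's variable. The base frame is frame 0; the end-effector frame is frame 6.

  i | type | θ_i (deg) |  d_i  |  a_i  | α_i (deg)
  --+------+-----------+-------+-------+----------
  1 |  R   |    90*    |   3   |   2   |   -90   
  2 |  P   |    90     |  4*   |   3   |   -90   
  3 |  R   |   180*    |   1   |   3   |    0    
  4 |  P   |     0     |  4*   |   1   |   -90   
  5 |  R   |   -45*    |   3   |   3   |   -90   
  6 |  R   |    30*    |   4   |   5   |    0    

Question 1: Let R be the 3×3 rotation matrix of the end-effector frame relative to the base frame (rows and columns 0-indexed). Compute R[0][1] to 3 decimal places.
End-effector y-axis (col 1 of R) = (0.8660,0.3536,-0.3536)
R[0][1] = 0.8660

0.866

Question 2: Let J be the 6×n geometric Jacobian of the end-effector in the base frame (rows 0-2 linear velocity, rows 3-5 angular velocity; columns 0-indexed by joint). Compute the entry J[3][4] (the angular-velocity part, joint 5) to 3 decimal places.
axis z_4 = (-1.0000,0.0000,0.0000); lever o_n−o_4 = (-0.5000,-2.3548,8.0116)
cross product → J_v[:, 4] = (0.0000,8.0116,2.3548)
J_ω[:, 4] = z_4
entry J[3][4] = -1.0000

-1.000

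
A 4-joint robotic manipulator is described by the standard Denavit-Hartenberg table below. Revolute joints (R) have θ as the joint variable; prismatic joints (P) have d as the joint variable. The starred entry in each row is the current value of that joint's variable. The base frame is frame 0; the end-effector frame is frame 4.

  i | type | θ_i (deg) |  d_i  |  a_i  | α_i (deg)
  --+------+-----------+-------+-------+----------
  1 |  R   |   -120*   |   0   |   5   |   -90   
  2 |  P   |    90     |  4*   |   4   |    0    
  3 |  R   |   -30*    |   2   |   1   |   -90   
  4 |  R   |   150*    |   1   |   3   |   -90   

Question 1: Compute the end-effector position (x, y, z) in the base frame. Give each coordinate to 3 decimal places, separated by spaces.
after link 1: o_1 = (-2.5000, -4.3301, 0.0000)
after link 2: o_2 = (0.9641, -6.3301, -4.0000)
after link 3: o_3 = (2.4462, -7.7631, -4.8660)
after link 4: o_4 = (2.2296, -5.1381, -3.1160)

2.230 -5.138 -3.116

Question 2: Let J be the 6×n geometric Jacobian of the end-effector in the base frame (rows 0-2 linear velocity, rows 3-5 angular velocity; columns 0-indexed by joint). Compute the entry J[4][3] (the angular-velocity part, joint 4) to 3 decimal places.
0.750

axis z_3 = (0.4330,0.7500,-0.5000); lever o_n−o_3 = (-0.2165,2.6250,1.7500)
cross product → J_v[:, 3] = (2.6250,-0.6495,1.2990)
J_ω[:, 3] = z_3
entry J[4][3] = 0.7500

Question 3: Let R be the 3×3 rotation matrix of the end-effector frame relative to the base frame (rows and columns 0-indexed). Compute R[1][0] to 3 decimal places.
0.625

End-effector x-axis (col 0 of R) = (-0.2165,0.6250,0.7500)
R[1][0] = 0.6250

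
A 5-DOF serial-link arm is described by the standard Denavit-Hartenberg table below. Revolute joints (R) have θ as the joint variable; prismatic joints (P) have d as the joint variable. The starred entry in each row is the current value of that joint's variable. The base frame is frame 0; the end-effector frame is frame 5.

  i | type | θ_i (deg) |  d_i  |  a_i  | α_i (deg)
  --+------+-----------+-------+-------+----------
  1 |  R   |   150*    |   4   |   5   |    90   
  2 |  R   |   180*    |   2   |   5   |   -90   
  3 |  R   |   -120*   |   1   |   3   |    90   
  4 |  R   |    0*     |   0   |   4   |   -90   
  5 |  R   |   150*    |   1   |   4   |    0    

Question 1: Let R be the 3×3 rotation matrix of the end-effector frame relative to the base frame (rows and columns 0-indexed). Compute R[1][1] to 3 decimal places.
-0.500

End-effector y-axis (col 1 of R) = (-0.8660,-0.5000,-0.0000)
R[1][1] = -0.5000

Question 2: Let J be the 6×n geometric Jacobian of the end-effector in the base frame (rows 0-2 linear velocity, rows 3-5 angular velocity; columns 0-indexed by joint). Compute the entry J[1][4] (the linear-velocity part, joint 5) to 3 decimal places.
-2.000

axis z_4 = (0.0000,0.0000,-1.0000); lever o_n−o_4 = (2.0000,-3.4641,-1.0000)
cross product → J_v[:, 4] = (-3.4641,-2.0000,-0.0000)
J_ω[:, 4] = z_4
entry J[1][4] = -2.0000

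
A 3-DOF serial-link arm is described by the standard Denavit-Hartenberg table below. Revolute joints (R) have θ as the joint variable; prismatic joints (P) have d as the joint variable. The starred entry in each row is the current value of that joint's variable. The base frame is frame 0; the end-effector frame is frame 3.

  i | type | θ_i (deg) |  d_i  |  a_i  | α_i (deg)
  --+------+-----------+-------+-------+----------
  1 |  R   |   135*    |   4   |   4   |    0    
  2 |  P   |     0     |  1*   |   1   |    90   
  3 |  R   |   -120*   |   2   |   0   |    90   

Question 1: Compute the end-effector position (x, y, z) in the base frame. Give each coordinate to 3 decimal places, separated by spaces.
-2.121 4.950 5.000

after link 1: o_1 = (-2.8284, 2.8284, 4.0000)
after link 2: o_2 = (-3.5355, 3.5355, 5.0000)
after link 3: o_3 = (-2.1213, 4.9497, 5.0000)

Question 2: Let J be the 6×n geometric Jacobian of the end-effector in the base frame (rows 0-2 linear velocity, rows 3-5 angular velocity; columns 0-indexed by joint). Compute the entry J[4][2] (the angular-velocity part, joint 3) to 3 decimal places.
0.707

axis z_2 = (0.7071,0.7071,0.0000); lever o_n−o_2 = (1.4142,1.4142,0.0000)
cross product → J_v[:, 2] = (-0.0000,0.0000,-0.0000)
J_ω[:, 2] = z_2
entry J[4][2] = 0.7071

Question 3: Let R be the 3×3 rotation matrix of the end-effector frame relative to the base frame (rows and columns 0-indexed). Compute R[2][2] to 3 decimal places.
0.500

End-effector z-axis (col 2 of R) = (0.6124,-0.6124,0.5000)
R[2][2] = 0.5000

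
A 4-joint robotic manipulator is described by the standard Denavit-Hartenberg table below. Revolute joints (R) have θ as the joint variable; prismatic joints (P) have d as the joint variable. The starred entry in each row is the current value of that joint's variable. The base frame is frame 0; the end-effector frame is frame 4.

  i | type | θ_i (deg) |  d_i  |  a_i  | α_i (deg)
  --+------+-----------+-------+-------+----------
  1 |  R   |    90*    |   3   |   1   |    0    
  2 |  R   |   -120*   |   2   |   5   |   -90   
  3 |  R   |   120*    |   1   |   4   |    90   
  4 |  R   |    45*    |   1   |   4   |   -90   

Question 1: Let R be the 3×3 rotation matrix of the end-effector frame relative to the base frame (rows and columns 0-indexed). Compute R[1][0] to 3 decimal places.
0.789

End-effector x-axis (col 0 of R) = (0.0474,0.7891,-0.6124)
R[1][0] = 0.7891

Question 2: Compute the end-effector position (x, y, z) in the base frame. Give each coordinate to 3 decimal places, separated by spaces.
after link 1: o_1 = (0.0000, 1.0000, 3.0000)
after link 2: o_2 = (4.3301, -1.5000, 5.0000)
after link 3: o_3 = (3.0981, 0.3660, 1.5359)
after link 4: o_4 = (4.0375, 3.0896, -1.4136)

4.038 3.090 -1.414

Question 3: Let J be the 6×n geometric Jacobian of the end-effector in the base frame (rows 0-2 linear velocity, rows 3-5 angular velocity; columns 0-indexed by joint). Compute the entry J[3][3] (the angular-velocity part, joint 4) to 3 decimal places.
axis z_3 = (0.7500,-0.4330,-0.5000); lever o_n−o_3 = (0.9395,2.7236,-2.9495)
cross product → J_v[:, 3] = (2.6390,1.7424,2.4495)
J_ω[:, 3] = z_3
entry J[3][3] = 0.7500

0.750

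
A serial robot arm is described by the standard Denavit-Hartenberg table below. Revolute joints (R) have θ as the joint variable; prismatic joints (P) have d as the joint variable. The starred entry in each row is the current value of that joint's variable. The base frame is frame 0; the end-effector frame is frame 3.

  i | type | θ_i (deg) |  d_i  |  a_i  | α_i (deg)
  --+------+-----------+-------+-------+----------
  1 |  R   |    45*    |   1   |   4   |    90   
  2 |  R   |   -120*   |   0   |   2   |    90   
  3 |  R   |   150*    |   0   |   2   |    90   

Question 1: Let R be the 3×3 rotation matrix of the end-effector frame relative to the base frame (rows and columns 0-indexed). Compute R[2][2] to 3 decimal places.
End-effector z-axis (col 2 of R) = (0.4356,-0.7891,-0.4330)
R[2][2] = -0.4330

-0.433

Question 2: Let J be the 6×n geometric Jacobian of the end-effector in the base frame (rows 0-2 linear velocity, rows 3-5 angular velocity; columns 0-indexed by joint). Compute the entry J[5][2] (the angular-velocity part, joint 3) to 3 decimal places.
axis z_2 = (-0.6124,-0.6124,0.5000); lever o_n−o_2 = (1.3195,-0.0947,1.5000)
cross product → J_v[:, 2] = (-0.8712,1.5783,0.8660)
J_ω[:, 2] = z_2
entry J[5][2] = 0.5000

0.500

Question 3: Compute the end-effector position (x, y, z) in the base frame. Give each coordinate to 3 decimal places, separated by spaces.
3.441 2.027 0.768

after link 1: o_1 = (2.8284, 2.8284, 1.0000)
after link 2: o_2 = (2.1213, 2.1213, -0.7321)
after link 3: o_3 = (3.4408, 2.0266, 0.7679)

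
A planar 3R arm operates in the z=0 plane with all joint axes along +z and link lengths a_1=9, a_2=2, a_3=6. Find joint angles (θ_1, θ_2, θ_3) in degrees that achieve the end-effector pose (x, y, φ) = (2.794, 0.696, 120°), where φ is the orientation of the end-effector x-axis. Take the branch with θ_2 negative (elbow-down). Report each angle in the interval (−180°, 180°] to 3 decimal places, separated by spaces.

wrist centre = target − a_3·(cos φ, sin φ) = (5.7940, -4.5002)
cos θ_2 = (53.8218−9²−2²)/(2·9·2) = -0.8661; θ_2 = -150.0041° (elbow-down)
β = atan2(-4.5002,5.7940) = -37.8362°; ψ = atan2(-0.9999,7.2679) = -7.8333°
θ_1 = β − ψ = -30.0029°
θ_3 = φ − θ_1 − θ_2 = -59.9930° (wrapped to (-180°,180°])

-30.003 -150.004 -59.993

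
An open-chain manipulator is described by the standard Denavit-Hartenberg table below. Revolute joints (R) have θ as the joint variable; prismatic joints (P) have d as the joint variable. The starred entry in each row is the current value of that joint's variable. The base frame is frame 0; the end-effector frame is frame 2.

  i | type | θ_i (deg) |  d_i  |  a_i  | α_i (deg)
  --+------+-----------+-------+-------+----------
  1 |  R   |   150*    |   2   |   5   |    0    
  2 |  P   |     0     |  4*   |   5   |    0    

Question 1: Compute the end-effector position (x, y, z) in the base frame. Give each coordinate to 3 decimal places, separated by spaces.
-8.660 5.000 6.000

after link 1: o_1 = (-4.3301, 2.5000, 2.0000)
after link 2: o_2 = (-8.6603, 5.0000, 6.0000)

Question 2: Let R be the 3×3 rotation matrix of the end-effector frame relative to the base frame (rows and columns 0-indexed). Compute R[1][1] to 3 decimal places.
-0.866

End-effector y-axis (col 1 of R) = (-0.5000,-0.8660,0.0000)
R[1][1] = -0.8660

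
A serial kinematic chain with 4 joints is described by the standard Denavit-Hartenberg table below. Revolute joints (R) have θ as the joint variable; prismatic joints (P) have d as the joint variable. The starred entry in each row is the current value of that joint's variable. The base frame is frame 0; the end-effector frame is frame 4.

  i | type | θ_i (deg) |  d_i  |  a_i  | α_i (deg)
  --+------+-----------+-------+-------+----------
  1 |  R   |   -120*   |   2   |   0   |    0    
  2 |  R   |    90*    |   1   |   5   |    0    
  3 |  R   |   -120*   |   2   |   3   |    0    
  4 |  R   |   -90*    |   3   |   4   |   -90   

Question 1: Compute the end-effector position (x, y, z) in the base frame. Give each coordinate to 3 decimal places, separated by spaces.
after link 1: o_1 = (0.0000, 0.0000, 2.0000)
after link 2: o_2 = (4.3301, -2.5000, 3.0000)
after link 3: o_3 = (1.7321, -4.0000, 5.0000)
after link 4: o_4 = (-0.2679, -0.5359, 8.0000)

-0.268 -0.536 8.000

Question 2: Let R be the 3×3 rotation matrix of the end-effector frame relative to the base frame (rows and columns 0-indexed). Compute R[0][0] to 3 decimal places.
End-effector x-axis (col 0 of R) = (-0.5000,0.8660,0.0000)
R[0][0] = -0.5000

-0.500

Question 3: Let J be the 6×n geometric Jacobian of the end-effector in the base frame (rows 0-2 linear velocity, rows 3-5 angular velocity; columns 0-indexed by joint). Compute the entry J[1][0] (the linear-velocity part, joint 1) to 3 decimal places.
axis z_0 = ẑ; lever o_n−o_0 = (-0.2679,-0.5359,8.0000)
cross product → J_v[:, 0] = (0.5359,-0.2679,0.0000)
J_ω[:, 0] = z_0
entry J[1][0] = -0.2679

-0.268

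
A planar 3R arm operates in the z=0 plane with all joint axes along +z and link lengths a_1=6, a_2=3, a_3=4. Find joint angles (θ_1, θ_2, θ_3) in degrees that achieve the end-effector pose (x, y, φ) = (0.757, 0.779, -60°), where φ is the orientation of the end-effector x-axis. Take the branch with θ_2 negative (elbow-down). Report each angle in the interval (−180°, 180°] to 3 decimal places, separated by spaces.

135.005 -134.989 -60.016

wrist centre = target − a_3·(cos φ, sin φ) = (-1.2430, 4.2431)
cos θ_2 = (19.5490−6²−3²)/(2·6·3) = -0.7070; θ_2 = -134.9892° (elbow-down)
β = atan2(4.2431,-1.2430) = 106.3277°; ψ = atan2(-2.1217,3.8791) = -28.6771°
θ_1 = β − ψ = 135.0049°
θ_3 = φ − θ_1 − θ_2 = -60.0157° (wrapped to (-180°,180°])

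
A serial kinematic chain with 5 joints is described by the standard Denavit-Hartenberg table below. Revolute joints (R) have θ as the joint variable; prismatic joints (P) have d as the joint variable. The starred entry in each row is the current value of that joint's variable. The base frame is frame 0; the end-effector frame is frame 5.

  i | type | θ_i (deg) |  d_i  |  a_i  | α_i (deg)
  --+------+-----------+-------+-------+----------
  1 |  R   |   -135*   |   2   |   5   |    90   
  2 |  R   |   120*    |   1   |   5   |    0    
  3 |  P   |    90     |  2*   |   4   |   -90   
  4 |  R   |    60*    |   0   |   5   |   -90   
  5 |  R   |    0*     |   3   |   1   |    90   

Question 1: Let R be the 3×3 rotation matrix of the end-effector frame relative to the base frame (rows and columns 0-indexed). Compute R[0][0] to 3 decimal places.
End-effector x-axis (col 0 of R) = (0.9186,-0.3062,-0.2500)
R[0][0] = 0.9186

0.919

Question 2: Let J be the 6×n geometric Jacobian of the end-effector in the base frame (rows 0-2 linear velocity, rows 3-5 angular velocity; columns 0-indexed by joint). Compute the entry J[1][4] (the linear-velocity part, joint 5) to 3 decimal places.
0.354

axis z_4 = (-0.1768,-0.8839,0.4330); lever o_n−o_4 = (0.3882,-2.9578,1.0490)
cross product → J_v[:, 4] = (0.3536,0.3536,0.8660)
J_ω[:, 4] = z_4
entry J[1][4] = 0.3536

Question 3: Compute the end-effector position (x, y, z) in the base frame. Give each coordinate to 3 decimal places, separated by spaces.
after link 1: o_1 = (-3.5355, -3.5355, 2.0000)
after link 2: o_2 = (-2.4749, -1.0607, 6.3301)
after link 3: o_3 = (-1.4396, 2.8030, 4.3301)
after link 4: o_4 = (3.1532, 1.2721, 3.0801)
after link 5: o_5 = (3.5414, -1.6857, 4.1292)

3.541 -1.686 4.129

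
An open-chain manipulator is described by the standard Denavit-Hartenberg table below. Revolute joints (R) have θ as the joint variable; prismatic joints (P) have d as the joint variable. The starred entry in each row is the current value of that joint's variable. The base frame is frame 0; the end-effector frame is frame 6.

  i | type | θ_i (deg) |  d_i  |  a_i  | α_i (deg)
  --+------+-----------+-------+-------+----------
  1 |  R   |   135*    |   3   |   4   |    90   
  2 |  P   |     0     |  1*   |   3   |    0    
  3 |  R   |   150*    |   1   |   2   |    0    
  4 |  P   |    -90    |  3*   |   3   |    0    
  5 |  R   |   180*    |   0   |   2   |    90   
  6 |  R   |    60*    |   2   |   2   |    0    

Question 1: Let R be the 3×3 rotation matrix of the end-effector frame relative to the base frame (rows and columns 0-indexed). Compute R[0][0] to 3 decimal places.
End-effector x-axis (col 0 of R) = (0.7891,0.4356,-0.4330)
R[0][0] = 0.7891

0.789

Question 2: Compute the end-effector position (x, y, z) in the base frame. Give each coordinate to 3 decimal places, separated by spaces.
2.260 7.261 5.000

after link 1: o_1 = (-2.8284, 2.8284, 3.0000)
after link 2: o_2 = (-4.2426, 5.6569, 3.0000)
after link 3: o_3 = (-2.3108, 5.1392, 4.0000)
after link 4: o_4 = (-1.2501, 8.3212, 6.5981)
after link 5: o_5 = (-0.5430, 7.6141, 4.8660)
after link 6: o_6 = (2.2600, 7.2605, 5.0000)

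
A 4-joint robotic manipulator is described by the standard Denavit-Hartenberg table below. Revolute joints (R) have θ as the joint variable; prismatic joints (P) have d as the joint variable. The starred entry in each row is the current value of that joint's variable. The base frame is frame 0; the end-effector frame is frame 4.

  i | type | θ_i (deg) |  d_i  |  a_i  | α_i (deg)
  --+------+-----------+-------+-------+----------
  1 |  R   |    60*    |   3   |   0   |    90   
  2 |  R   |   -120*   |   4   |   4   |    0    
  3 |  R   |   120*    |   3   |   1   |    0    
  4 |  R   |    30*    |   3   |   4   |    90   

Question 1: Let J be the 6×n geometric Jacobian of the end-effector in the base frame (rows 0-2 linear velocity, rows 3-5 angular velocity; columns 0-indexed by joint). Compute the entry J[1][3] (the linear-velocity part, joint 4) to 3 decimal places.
axis z_3 = (0.8660,-0.5000,0.0000); lever o_n−o_3 = (4.3301,1.5000,2.0000)
cross product → J_v[:, 3] = (-1.0000,-1.7321,3.4641)
J_ω[:, 3] = z_3
entry J[1][3] = -1.7321

-1.732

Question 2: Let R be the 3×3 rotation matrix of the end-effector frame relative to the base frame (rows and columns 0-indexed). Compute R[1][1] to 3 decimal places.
-0.500

End-effector y-axis (col 1 of R) = (0.8660,-0.5000,0.0000)
R[1][1] = -0.5000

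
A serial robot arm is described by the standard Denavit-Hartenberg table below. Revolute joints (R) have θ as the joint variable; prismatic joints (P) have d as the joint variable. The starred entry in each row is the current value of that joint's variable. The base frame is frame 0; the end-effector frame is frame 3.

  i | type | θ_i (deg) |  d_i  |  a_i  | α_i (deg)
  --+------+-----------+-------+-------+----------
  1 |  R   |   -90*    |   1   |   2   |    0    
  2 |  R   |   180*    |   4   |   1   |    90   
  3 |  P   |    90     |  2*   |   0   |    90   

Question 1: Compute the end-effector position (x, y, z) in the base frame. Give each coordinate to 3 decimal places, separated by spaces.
2.000 -1.000 5.000

after link 1: o_1 = (0.0000, -2.0000, 1.0000)
after link 2: o_2 = (0.0000, -1.0000, 5.0000)
after link 3: o_3 = (2.0000, -1.0000, 5.0000)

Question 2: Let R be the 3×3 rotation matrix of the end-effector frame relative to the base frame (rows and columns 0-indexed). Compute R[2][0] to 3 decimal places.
End-effector x-axis (col 0 of R) = (-0.0000,0.0000,1.0000)
R[2][0] = 1.0000

1.000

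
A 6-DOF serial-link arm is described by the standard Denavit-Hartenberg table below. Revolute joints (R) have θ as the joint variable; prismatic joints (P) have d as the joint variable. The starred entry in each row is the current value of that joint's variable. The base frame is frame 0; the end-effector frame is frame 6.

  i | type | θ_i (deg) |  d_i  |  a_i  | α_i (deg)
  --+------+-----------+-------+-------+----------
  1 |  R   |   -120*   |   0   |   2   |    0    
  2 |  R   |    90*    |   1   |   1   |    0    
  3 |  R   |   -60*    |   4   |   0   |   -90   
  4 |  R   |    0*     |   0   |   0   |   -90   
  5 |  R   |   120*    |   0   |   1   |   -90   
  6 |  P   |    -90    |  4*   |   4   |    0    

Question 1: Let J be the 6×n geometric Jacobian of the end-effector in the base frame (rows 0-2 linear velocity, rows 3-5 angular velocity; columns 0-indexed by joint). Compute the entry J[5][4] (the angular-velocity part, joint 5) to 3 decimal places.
axis z_4 = (0.0000,0.0000,-1.0000); lever o_n−o_4 = (1.1340,3.9641,-4.0000)
cross product → J_v[:, 4] = (3.9641,-1.1340,0.0000)
J_ω[:, 4] = z_4
entry J[5][4] = -1.0000

-1.000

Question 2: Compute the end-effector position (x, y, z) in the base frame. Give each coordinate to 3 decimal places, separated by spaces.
after link 1: o_1 = (-1.0000, -1.7321, 0.0000)
after link 2: o_2 = (-0.1340, -2.2321, 1.0000)
after link 3: o_3 = (-0.1340, -2.2321, 5.0000)
after link 4: o_4 = (-0.1340, -2.2321, 5.0000)
after link 5: o_5 = (-1.0000, -1.7321, 5.0000)
after link 6: o_6 = (1.0000, 1.7321, 1.0000)

1.000 1.732 1.000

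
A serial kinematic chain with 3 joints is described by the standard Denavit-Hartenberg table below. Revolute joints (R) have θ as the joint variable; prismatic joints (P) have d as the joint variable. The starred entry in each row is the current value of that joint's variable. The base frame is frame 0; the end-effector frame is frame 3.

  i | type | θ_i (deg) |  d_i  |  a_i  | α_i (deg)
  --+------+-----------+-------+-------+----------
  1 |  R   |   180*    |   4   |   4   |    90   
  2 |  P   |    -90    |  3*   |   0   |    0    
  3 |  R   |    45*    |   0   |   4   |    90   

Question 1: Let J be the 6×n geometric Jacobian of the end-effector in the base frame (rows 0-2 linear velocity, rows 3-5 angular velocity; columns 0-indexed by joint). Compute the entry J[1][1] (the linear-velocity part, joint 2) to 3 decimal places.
1.000

prismatic axis z_1 = (0.0000,1.0000,0.0000)
J_v[:, 1] = z_1; J_ω[:, 1] = (0,0,0)
entry J[1][1] = 1.0000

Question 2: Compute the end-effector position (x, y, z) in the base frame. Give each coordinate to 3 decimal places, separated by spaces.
-6.828 3.000 1.172

after link 1: o_1 = (-4.0000, 0.0000, 4.0000)
after link 2: o_2 = (-4.0000, 3.0000, 4.0000)
after link 3: o_3 = (-6.8284, 3.0000, 1.1716)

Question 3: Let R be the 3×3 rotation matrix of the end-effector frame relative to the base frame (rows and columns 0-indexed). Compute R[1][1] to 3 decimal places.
End-effector y-axis (col 1 of R) = (0.0000,1.0000,0.0000)
R[1][1] = 1.0000

1.000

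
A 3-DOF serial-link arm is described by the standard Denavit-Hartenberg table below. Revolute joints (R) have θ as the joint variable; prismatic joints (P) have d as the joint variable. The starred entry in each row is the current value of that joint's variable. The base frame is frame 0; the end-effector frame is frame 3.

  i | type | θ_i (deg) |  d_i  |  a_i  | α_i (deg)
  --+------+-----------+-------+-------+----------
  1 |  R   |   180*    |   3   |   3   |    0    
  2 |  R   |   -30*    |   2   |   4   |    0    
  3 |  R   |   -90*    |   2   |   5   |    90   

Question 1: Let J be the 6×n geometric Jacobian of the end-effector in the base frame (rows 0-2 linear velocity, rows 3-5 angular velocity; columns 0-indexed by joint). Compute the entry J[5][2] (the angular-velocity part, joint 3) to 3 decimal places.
1.000

axis z_2 = (0.0000,0.0000,1.0000); lever o_n−o_2 = (2.5000,4.3301,2.0000)
cross product → J_v[:, 2] = (-4.3301,2.5000,0.0000)
J_ω[:, 2] = z_2
entry J[5][2] = 1.0000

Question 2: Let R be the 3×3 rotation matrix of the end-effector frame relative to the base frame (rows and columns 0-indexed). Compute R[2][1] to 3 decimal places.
End-effector y-axis (col 1 of R) = (-0.0000,0.0000,1.0000)
R[2][1] = 1.0000

1.000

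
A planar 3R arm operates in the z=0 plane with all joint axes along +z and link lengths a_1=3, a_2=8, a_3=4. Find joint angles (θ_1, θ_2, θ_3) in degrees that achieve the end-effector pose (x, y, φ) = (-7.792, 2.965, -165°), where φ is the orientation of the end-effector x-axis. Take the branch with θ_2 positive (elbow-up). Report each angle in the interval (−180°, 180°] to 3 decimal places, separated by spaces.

wrist centre = target − a_3·(cos φ, sin φ) = (-3.9283, 4.0003)
cos θ_2 = (31.4337−3²−8²)/(2·3·8) = -0.8660; θ_2 = 149.9930° (elbow-up)
β = atan2(4.0003,-3.9283) = 134.4799°; ψ = atan2(4.0008,-3.9277) = 134.4715°
θ_1 = β − ψ = 0.0084°
θ_3 = φ − θ_1 − θ_2 = 44.9987° (wrapped to (-180°,180°])

0.008 149.993 44.999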